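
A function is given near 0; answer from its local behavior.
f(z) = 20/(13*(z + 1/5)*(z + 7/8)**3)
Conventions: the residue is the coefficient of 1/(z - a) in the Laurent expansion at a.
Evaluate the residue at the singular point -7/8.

At the order-3 pole -7/8 set g(z) = (z - (-7/8))^3*f(z) = 20/(13*(z + 1/5)).
Order-3 pole: residue = g''(a)/2; g''(-7/8) = -2560000/255879, so the residue is -1280000/255879.

The residue is -1280000/255879.


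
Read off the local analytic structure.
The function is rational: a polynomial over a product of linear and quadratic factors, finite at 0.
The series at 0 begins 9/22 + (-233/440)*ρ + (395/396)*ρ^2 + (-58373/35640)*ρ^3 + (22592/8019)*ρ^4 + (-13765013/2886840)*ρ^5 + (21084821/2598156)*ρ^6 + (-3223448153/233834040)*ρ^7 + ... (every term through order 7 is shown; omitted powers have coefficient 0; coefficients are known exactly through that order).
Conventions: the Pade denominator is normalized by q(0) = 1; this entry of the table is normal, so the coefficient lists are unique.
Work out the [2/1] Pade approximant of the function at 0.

Taylor coefficients needed (read off): a_0 = 9/22, a_1 = -233/440, a_2 = 395/396, a_3 = -58373/35640.
Write the denominator as Q(ρ) = 1 + q1*ρ. Requiring Q*f - P = O(ρ^4) with deg P <= 2 kills the coefficients of ρ^3..ρ^3 in Q*f:
  ρ^3: a_3 + q1*a_2 = 0, i.e. -58373/35640 + (395/396)*q1 = 0.
Solving this linear system: q1 = 58373/35550.
The numerator is Q*f truncated at degree 2: P0 = a_0 = 9/22; P1 = a_1 + q1*a_0 = 24711/173800; P2 = a_2 + q1*a_1 = 222399/1738000.

The Pade approximant has numerator coefficients [9/22, 24711/173800, 222399/1738000]; denominator coefficients [1, 58373/35550].


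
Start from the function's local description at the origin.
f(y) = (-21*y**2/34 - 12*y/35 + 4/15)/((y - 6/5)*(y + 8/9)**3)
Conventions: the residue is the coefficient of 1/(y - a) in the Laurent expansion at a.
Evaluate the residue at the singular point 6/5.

The residue is -5607225/49419748.

At the order-1 pole 6/5 set g(y) = (y - (6/5))*f(y) = (-21*y**2/34 - 12*y/35 + 4/15)/(y + 8/9)**3.
Simple pole: residue = g(a) at a = 6/5, which is -5607225/49419748.


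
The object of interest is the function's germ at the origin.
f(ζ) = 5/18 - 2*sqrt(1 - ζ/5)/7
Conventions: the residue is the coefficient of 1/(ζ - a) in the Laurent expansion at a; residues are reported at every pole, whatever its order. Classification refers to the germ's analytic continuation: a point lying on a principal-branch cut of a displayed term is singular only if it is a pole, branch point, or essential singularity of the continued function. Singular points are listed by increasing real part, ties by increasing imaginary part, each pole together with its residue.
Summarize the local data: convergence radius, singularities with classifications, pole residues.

Radius of convergence at 0: 5.
At 5: an algebraic (square-root) branch point.

Branch term (-2/7)*sqrt(1 - ζ/(5)): its argument vanishes at ζ = 5, a square-root branch point, modulus 5.
The radius of convergence is the smallest modulus among the singular points: 5.


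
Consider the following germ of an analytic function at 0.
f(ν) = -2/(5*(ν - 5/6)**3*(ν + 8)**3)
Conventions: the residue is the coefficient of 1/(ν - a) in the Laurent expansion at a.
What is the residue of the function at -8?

The residue is 93312/2090977465.

At the order-3 pole -8 set g(ν) = (ν - (-8))^3*f(ν) = -2/(5*(ν - 5/6)**3).
Order-3 pole: residue = g''(a)/2; g''(-8) = 186624/2090977465, so the residue is 93312/2090977465.


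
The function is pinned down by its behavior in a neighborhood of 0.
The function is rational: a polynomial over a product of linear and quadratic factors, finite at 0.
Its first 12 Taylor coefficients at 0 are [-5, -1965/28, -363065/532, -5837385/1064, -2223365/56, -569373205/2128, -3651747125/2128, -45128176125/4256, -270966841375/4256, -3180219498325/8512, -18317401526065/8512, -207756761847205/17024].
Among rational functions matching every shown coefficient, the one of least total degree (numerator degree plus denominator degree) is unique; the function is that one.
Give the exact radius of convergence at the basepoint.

The radius of convergence is 5/2 - (1/2)*sqrt(21).

No rational of total degree below 10 reproduces all 12 coefficients; solving the [2/8] Pade equations on them gives f(j) = (-18*j**2/19 + 29*j/14 + 2)/((j**2 - 5*j + 1)**3*(j**2 - 4*j/5 - 2/5)), whose expansion matches every shown term.
Denominator factor (j**2 - 4*j/5 - 2/5): discriminant 56/25, real irrational roots 2/5 + (1/5)*sqrt(14) and 2/5 - (1/5)*sqrt(14); poles of order 1, moduli 2/5 + (1/5)*sqrt(14) and -2/5 + (1/5)*sqrt(14).
Denominator factor (j**2 - 5*j + 1)^3: discriminant 21, real irrational roots 5/2 + (1/2)*sqrt(21) and 5/2 - (1/2)*sqrt(21); poles of order 3, moduli 5/2 + (1/2)*sqrt(21) and 5/2 - (1/2)*sqrt(21).
The radius of convergence is the smallest modulus among the singular points: 5/2 - (1/2)*sqrt(21).


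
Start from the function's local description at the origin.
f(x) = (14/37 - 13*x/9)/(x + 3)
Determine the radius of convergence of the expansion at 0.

Denominator factor (x + 3): pole of order 1 at -3, modulus 3.
The radius of convergence is the smallest modulus among the singular points: 3.

The radius of convergence is 3.


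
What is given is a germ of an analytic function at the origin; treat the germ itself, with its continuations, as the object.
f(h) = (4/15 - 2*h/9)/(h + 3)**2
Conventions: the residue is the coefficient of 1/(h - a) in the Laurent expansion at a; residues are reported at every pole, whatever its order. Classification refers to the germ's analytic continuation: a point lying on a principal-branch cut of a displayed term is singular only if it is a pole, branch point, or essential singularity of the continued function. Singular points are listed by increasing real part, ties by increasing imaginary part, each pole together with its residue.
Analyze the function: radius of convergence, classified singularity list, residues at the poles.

Denominator factor (h + 3)^2: pole of order 2 at -3, modulus 3.
The radius of convergence is the smallest modulus among the singular points: 3.
At the order-2 pole -3 set g(h) = (h - (-3))^2*f(h) = 4/15 - 2*h/9.
Order-2 pole: residue = g'(a); g'(-3) = -2/9, so the residue is -2/9.

Radius of convergence at 0: 3.
At -3: a pole of order 2; residue -2/9.


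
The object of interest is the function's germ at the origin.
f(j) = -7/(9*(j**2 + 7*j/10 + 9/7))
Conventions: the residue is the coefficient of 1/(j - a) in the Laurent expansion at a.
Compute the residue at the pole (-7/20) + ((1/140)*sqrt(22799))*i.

The factor j**2 + 7*j/10 + 9/7 splits as (j - a)(j - a') with a = (-7/20) + ((1/140)*sqrt(22799))*i, a' = (-7/20) - ((1/140)*sqrt(22799))*i. At the order-1 pole a set g(j) = (j - a)*f(j) = [-7/9] / (j - a').
Simple pole: residue = g(a) at a = (-7/20) + ((1/140)*sqrt(22799))*i, which is ((70/29313)*sqrt(22799))*i.

The residue is ((70/29313)*sqrt(22799))*i.


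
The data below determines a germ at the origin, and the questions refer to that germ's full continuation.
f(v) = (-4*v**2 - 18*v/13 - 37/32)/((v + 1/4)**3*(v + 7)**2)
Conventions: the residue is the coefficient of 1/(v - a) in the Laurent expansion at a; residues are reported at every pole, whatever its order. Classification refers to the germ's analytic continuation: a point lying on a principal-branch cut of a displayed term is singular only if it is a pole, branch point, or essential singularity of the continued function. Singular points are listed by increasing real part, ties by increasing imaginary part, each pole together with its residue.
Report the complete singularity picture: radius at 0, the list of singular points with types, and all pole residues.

Radius of convergence at 0: 1/4.
At -7: a pole of order 2; residue 7960/85293.
At -1/4: a pole of order 3; residue -7960/85293.

Denominator factor (v + 1/4)^3: pole of order 3 at -1/4, modulus 1/4.
Denominator factor (v + 7)^2: pole of order 2 at -7, modulus 7.
The radius of convergence is the smallest modulus among the singular points: 1/4.
At the order-2 pole -7 set g(v) = (v - (-7))^2*f(v) = (-4*v**2 - 18*v/13 - 37/32)/(v + 1/4)**3.
Order-2 pole: residue = g'(a); g'(-7) = 7960/85293, so the residue is 7960/85293.
At the order-3 pole -1/4 set g(v) = (v - (-1/4))^3*f(v) = (-4*v**2 - 18*v/13 - 37/32)/(v + 7)**2.
Order-3 pole: residue = g''(a)/2; g''(-1/4) = -15920/85293, so the residue is -7960/85293.
List the singular points by increasing real part (a conjugate pair: the negative imaginary part first).


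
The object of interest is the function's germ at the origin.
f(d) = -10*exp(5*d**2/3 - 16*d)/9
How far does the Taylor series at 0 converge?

The radius of convergence is infinite.

The factor exp(5*d**2/3 - 16*d) is entire and contributes no finite singular point.
The polynomial part has no poles.
No finite singular points: the Taylor series at 0 converges everywhere.


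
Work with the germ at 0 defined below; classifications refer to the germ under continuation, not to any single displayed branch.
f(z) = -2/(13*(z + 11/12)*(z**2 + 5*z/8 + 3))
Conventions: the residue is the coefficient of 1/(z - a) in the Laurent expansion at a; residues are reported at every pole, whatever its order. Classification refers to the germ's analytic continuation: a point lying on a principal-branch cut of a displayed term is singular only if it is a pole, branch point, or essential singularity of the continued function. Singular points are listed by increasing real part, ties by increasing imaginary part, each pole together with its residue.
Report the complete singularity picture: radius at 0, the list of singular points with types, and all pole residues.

Radius of convergence at 0: 11/12.
At -11/12: a pole of order 1; residue -576/12233.
At (-5/16) - ((1/16)*sqrt(743))*i: a pole of order 1; residue (288/12233) - ((2784/9089119)*sqrt(743))*i.
At (-5/16) + ((1/16)*sqrt(743))*i: a pole of order 1; residue (288/12233) + ((2784/9089119)*sqrt(743))*i.

Denominator factor (z + 11/12): pole of order 1 at -11/12, modulus 11/12.
Denominator factor (z**2 + 5*z/8 + 3): discriminant -743/64, complex-conjugate roots (-5/16) + ((1/16)*sqrt(743))*i and (-5/16) - ((1/16)*sqrt(743))*i; poles of order 1, moduli sqrt(3) and sqrt(3).
The radius of convergence is the smallest modulus among the singular points: 11/12.
At the order-1 pole -11/12 set g(z) = (z - (-11/12))*f(z) = -2/(13*(z**2 + 5*z/8 + 3)).
Simple pole: residue = g(a) at a = -11/12, which is -576/12233.
The factor z**2 + 5*z/8 + 3 splits as (z - a)(z - a') with a = (-5/16) - ((1/16)*sqrt(743))*i, a' = (-5/16) + ((1/16)*sqrt(743))*i. At the order-1 pole a set g(z) = (z - a)*f(z) = [-2/(13*(z + 11/12))] / (z - a').
Simple pole: residue = g(a) at a = (-5/16) - ((1/16)*sqrt(743))*i, which is (288/12233) - ((2784/9089119)*sqrt(743))*i.
The factor z**2 + 5*z/8 + 3 splits as (z - a)(z - a') with a = (-5/16) + ((1/16)*sqrt(743))*i, a' = (-5/16) - ((1/16)*sqrt(743))*i. At the order-1 pole a set g(z) = (z - a)*f(z) = [-2/(13*(z + 11/12))] / (z - a').
Simple pole: residue = g(a) at a = (-5/16) + ((1/16)*sqrt(743))*i, which is (288/12233) + ((2784/9089119)*sqrt(743))*i.
List the singular points by increasing real part (a conjugate pair: the negative imaginary part first).


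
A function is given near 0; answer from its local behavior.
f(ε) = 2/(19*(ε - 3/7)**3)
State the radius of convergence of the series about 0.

The radius of convergence is 3/7.

Denominator factor (ε - 3/7)^3: pole of order 3 at 3/7, modulus 3/7.
The radius of convergence is the smallest modulus among the singular points: 3/7.


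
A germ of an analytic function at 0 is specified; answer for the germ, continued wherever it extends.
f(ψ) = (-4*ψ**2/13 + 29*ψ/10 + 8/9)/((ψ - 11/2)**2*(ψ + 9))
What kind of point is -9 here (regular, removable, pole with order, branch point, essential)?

The point is a pole of order 1.

The denominator factor ψ + 9 vanishes at -9 and appears to the power 1; the numerator there equals -58657/1170, nonzero, and no other factor vanishes.
Hence a pole whose order is the multiplicity, 1.


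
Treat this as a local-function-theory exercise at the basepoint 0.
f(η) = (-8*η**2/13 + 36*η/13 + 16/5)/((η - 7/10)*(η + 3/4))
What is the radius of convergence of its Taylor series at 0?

Denominator factor (η - 7/10): pole of order 1 at 7/10, modulus 7/10.
Denominator factor (η + 3/4): pole of order 1 at -3/4, modulus 3/4.
The radius of convergence is the smallest modulus among the singular points: 7/10.

The radius of convergence is 7/10.


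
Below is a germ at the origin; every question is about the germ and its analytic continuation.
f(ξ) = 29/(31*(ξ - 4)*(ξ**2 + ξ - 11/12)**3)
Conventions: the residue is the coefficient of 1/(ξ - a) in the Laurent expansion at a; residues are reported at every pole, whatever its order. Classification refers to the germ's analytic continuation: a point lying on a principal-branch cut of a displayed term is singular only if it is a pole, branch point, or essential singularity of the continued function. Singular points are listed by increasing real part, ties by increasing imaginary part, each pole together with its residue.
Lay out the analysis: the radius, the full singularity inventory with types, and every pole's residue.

Radius of convergence at 0: -1/2 + (1/6)*sqrt(42).
At -1/2 - (1/6)*sqrt(42): a pole of order 3; residue -25056/372278659 + (1029334149/255383160074)*sqrt(42).
At -1/2 + (1/6)*sqrt(42): a pole of order 3; residue -25056/372278659 - (1029334149/255383160074)*sqrt(42).
At 4: a pole of order 1; residue 50112/372278659.

Denominator factor (ξ - 4): pole of order 1 at 4, modulus 4.
Denominator factor (ξ**2 + ξ - 11/12)^3: discriminant 14/3, real irrational roots -1/2 + (1/6)*sqrt(42) and -1/2 - (1/6)*sqrt(42); poles of order 3, moduli -1/2 + (1/6)*sqrt(42) and 1/2 + (1/6)*sqrt(42).
The radius of convergence is the smallest modulus among the singular points: -1/2 + (1/6)*sqrt(42).
The factor ξ**2 + ξ - 11/12 splits as (ξ - a)(ξ - a') with a = -1/2 - (1/6)*sqrt(42), a' = -1/2 + (1/6)*sqrt(42). At the order-3 pole a set g(ξ) = (ξ - a)^3*f(ξ) = [29/(31*(ξ - 4))] / (ξ - a')^3.
Order-3 pole: residue = g''(a)/2; g''(-1/2 - (1/6)*sqrt(42)) = -50112/372278659 + (1029334149/127691580037)*sqrt(42), so the residue is -25056/372278659 + (1029334149/255383160074)*sqrt(42).
The factor ξ**2 + ξ - 11/12 splits as (ξ - a)(ξ - a') with a = -1/2 + (1/6)*sqrt(42), a' = -1/2 - (1/6)*sqrt(42). At the order-3 pole a set g(ξ) = (ξ - a)^3*f(ξ) = [29/(31*(ξ - 4))] / (ξ - a')^3.
Order-3 pole: residue = g''(a)/2; g''(-1/2 + (1/6)*sqrt(42)) = -50112/372278659 - (1029334149/127691580037)*sqrt(42), so the residue is -25056/372278659 - (1029334149/255383160074)*sqrt(42).
At the order-1 pole 4 set g(ξ) = (ξ - (4))*f(ξ) = 29/(31*(ξ**2 + ξ - 11/12)**3).
Simple pole: residue = g(a) at a = 4, which is 50112/372278659.
List the singular points by increasing real part (a conjugate pair: the negative imaginary part first).


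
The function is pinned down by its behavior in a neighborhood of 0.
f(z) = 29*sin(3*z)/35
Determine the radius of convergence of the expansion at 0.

The factor sin(3*z) is entire and contributes no finite singular point.
The polynomial part has no poles.
No finite singular points: the Taylor series at 0 converges everywhere.

The radius of convergence is infinite.


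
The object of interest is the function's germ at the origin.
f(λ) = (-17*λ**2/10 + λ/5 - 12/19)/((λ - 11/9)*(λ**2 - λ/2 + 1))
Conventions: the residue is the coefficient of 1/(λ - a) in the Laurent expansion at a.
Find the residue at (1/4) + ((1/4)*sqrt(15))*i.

The residue is (-8433/115900) + ((12231/115900)*sqrt(15))*i.

The factor λ**2 - λ/2 + 1 splits as (λ - a)(λ - a') with a = (1/4) + ((1/4)*sqrt(15))*i, a' = (1/4) - ((1/4)*sqrt(15))*i. At the order-1 pole a set g(λ) = (λ - a)*f(λ) = [(-17*λ**2/10 + λ/5 - 12/19)/(λ - 11/9)] / (λ - a').
Simple pole: residue = g(a) at a = (1/4) + ((1/4)*sqrt(15))*i, which is (-8433/115900) + ((12231/115900)*sqrt(15))*i.


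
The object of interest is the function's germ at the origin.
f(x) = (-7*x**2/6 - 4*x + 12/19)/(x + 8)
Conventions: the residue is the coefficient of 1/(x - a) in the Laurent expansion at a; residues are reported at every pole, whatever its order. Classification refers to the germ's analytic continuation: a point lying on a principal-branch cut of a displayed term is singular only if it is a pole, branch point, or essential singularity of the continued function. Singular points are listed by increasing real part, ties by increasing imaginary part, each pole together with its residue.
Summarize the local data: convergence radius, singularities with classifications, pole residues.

Radius of convergence at 0: 8.
At -8: a pole of order 1; residue -2396/57.

Denominator factor (x + 8): pole of order 1 at -8, modulus 8.
The radius of convergence is the smallest modulus among the singular points: 8.
At the order-1 pole -8 set g(x) = (x - (-8))*f(x) = -7*x**2/6 - 4*x + 12/19.
Simple pole: residue = g(a) at a = -8, which is -2396/57.


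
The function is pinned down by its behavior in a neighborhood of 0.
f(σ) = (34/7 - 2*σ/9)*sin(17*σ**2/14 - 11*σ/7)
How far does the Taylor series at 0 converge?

The radius of convergence is infinite.

The factor sin(17*σ**2/14 - 11*σ/7) is entire and contributes no finite singular point.
The polynomial part has no poles.
No finite singular points: the Taylor series at 0 converges everywhere.


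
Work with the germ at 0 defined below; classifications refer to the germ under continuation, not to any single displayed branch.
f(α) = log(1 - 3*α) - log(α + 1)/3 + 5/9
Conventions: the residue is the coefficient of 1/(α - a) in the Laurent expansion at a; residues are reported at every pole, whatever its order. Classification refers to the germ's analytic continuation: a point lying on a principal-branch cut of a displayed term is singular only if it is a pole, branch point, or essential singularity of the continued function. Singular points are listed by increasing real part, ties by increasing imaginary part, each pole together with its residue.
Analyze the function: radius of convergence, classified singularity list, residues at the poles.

Radius of convergence at 0: 1/3.
At -1: a logarithmic branch point.
At 1/3: a logarithmic branch point.

Branch term (-1/3)*log(1 - α/(-1)): its argument vanishes at α = -1, a logarithmic branch point, modulus 1.
Branch term (1)*log(1 - α/(1/3)): its argument vanishes at α = 1/3, a logarithmic branch point, modulus 1/3.
The radius of convergence is the smallest modulus among the singular points: 1/3.
List the singular points by increasing real part (a conjugate pair: the negative imaginary part first).


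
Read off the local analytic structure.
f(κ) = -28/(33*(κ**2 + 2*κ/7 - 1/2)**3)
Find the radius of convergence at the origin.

The radius of convergence is -1/7 + (1/14)*sqrt(102).

Denominator factor (κ**2 + 2*κ/7 - 1/2)^3: discriminant 102/49, real irrational roots -1/7 + (1/14)*sqrt(102) and -1/7 - (1/14)*sqrt(102); poles of order 3, moduli -1/7 + (1/14)*sqrt(102) and 1/7 + (1/14)*sqrt(102).
The radius of convergence is the smallest modulus among the singular points: -1/7 + (1/14)*sqrt(102).


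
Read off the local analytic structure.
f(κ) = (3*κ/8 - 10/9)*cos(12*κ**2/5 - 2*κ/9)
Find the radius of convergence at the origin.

The factor cos(12*κ**2/5 - 2*κ/9) is entire and contributes no finite singular point.
The polynomial part has no poles.
No finite singular points: the Taylor series at 0 converges everywhere.

The radius of convergence is infinite.


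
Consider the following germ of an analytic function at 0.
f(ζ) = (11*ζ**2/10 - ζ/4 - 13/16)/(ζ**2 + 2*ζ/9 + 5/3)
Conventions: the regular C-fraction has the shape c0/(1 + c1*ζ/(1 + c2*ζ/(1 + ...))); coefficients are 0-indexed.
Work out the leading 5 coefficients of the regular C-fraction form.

The regular C-fraction coefficients are [-39/80, -34/195, 5089/442, -9592817/865130, -2992/25445].

Taylor coefficients (expand at 0): a_0 = -39/80, a_1 = -17/200, a_2 = 5783/6000, a_3 = -436/5625, a_4 = -766753/1350000.
c0 = a_0 = -39/80. Peel one level at a time: if S = 1 + c*ζ/S' with S'(0) = 1, then c is the ζ-coefficient of S and S' = c*ζ/(S - 1).
S_1 = c0/f = 1 + (-34/195)*ζ + (5089/2535)*ζ^2 + ...; c1 = -34/195.
S_2 = c1*ζ/(S_1 - 1) = 1 + (5089/442)*ζ + (737909/5780)*ζ^2 + ...; c2 = 5089/442.
S_3 = c2*ζ/(S_2 - 1) = 1 + (-9592817/865130)*ζ + (-844167896/647448025)*ζ^2 + ...; c3 = -9592817/865130.
S_4 = c3*ζ/(S_3 - 1) = 1 + (-2992/25445)*ζ + ...; c4 = -2992/25445.


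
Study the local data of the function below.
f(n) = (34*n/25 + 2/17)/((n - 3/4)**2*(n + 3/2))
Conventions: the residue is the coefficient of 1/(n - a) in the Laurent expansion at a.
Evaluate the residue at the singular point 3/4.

The residue is 13072/34425.

At the order-2 pole 3/4 set g(n) = (n - (3/4))^2*f(n) = (34*n/25 + 2/17)/(n + 3/2).
Order-2 pole: residue = g'(a); g'(3/4) = 13072/34425, so the residue is 13072/34425.


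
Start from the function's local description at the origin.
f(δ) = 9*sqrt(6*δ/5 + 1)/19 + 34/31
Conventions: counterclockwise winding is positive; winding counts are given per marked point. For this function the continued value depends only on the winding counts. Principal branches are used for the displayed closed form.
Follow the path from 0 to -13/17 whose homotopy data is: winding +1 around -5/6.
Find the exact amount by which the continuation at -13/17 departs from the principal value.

The rational part is single-valued and drops out of the difference; each branch term changes only by its own monodromy.
(9/19)*sqrt(1 - δ/(-5/6)): winding +1 is odd, the square root flips sign, contributing -2*(9/19)*sqrt(1 - (-13/17)/(-5/6)) = -2*(9/19)*sqrt(7/85) = -(18/1615)*sqrt(595).
Summing the contributions at δ = -13/17 gives -(18/1615)*sqrt(595).

Continued minus principal equals -(18/1615)*sqrt(595).


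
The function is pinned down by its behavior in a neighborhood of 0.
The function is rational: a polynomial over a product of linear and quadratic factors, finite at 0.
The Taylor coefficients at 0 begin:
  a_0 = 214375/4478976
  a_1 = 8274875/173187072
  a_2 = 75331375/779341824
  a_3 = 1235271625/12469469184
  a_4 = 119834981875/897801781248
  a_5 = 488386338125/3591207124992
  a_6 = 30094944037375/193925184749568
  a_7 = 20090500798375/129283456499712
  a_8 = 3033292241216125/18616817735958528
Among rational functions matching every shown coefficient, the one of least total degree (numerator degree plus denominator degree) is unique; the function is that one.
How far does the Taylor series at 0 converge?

No rational of total degree below 7 reproduces all 9 coefficients; solving the [1/6] Pade equations on them gives f(η) = (-3*η/29 - 5/12)/((η - 6/5)**3*(η + 12/7)**3), whose expansion matches every shown term.
Denominator factor (η - 6/5)^3: pole of order 3 at 6/5, modulus 6/5.
Denominator factor (η + 12/7)^3: pole of order 3 at -12/7, modulus 12/7.
The radius of convergence is the smallest modulus among the singular points: 6/5.

The radius of convergence is 6/5.


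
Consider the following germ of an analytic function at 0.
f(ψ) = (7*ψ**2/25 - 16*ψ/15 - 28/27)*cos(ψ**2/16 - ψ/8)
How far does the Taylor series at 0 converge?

The radius of convergence is infinite.

The factor cos(ψ**2/16 - ψ/8) is entire and contributes no finite singular point.
The polynomial part has no poles.
No finite singular points: the Taylor series at 0 converges everywhere.


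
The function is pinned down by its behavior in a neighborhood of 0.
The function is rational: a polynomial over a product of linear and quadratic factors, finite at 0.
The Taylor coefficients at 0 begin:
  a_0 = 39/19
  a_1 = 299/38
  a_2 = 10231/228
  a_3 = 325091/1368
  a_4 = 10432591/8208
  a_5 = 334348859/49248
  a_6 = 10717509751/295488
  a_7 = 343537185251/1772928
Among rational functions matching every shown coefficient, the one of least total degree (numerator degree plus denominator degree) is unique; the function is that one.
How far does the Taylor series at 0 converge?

No rational of total degree below 4 reproduces all 8 coefficients; solving the [0/4] Pade equations on them gives f(v) = -26/(19*(v**2 + v - 2/9)*(v**2 + 2*v + 3)), whose expansion matches every shown term.
Denominator factor (v**2 + v - 2/9): discriminant 17/9, real irrational roots -1/2 + (1/6)*sqrt(17) and -1/2 - (1/6)*sqrt(17); poles of order 1, moduli -1/2 + (1/6)*sqrt(17) and 1/2 + (1/6)*sqrt(17).
Denominator factor (v**2 + 2*v + 3): discriminant -8, complex-conjugate roots (-1) + (sqrt(2))*i and (-1) - (sqrt(2))*i; poles of order 1, moduli sqrt(3) and sqrt(3).
The radius of convergence is the smallest modulus among the singular points: -1/2 + (1/6)*sqrt(17).

The radius of convergence is -1/2 + (1/6)*sqrt(17).


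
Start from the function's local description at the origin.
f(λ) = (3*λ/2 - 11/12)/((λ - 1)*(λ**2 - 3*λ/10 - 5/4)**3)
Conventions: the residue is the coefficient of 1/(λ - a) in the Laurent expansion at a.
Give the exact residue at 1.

At the order-1 pole 1 set g(λ) = (λ - (1))*f(λ) = (3*λ/2 - 11/12)/(λ**2 - 3*λ/10 - 5/4)**3.
Simple pole: residue = g(a) at a = 1, which is -14000/3993.

The residue is -14000/3993.


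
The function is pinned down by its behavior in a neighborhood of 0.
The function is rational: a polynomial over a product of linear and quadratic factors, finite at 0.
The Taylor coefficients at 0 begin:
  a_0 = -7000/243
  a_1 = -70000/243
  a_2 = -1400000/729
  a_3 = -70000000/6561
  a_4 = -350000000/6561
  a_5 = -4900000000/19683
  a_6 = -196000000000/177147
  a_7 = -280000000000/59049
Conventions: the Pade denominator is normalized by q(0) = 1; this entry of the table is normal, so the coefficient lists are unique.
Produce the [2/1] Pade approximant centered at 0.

The Pade approximant has numerator coefficients [-7000/243, -280000/2187, -700000/2187]; denominator coefficients [1, -50/9].

Taylor coefficients needed (read off): a_0 = -7000/243, a_1 = -70000/243, a_2 = -1400000/729, a_3 = -70000000/6561.
Write the denominator as Q(z) = 1 + q1*z. Requiring Q*f - P = O(z^4) with deg P <= 2 kills the coefficients of z^3..z^3 in Q*f:
  z^3: a_3 + q1*a_2 = 0, i.e. -70000000/6561 + (-1400000/729)*q1 = 0.
Solving this linear system: q1 = -50/9.
The numerator is Q*f truncated at degree 2: P0 = a_0 = -7000/243; P1 = a_1 + q1*a_0 = -280000/2187; P2 = a_2 + q1*a_1 = -700000/2187.


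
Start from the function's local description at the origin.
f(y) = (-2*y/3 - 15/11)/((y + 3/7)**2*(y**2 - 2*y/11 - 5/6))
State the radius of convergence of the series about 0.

The radius of convergence is 3/7.

Denominator factor (y**2 - 2*y/11 - 5/6): discriminant 1222/363, real irrational roots 1/11 + (1/66)*sqrt(3666) and 1/11 - (1/66)*sqrt(3666); poles of order 1, moduli 1/11 + (1/66)*sqrt(3666) and -1/11 + (1/66)*sqrt(3666).
Denominator factor (y + 3/7)^2: pole of order 2 at -3/7, modulus 3/7.
The radius of convergence is the smallest modulus among the singular points: 3/7.


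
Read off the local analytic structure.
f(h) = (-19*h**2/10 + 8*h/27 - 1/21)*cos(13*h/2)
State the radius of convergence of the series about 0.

The radius of convergence is infinite.

The factor cos(13*h/2) is entire and contributes no finite singular point.
The polynomial part has no poles.
No finite singular points: the Taylor series at 0 converges everywhere.


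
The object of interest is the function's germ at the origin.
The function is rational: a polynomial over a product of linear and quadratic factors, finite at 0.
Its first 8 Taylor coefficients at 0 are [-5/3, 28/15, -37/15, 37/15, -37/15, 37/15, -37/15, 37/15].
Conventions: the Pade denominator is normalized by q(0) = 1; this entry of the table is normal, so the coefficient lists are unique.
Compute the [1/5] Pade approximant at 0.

Taylor coefficients needed (read off): a_0 = -5/3, a_1 = 28/15, a_2 = -37/15, a_3 = 37/15, a_4 = -37/15, a_5 = 37/15, a_6 = -37/15.
Write the denominator as Q(α) = 1 + q1*α + q2*α^2 + q3*α^3 + q4*α^4 + q5*α^5. Requiring Q*f - P = O(α^7) with deg P <= 1 kills the coefficients of α^2..α^6 in Q*f:
  α^2: a_2 + q1*a_1 + q2*a_0 = 0, i.e. -37/15 + (28/15)*q1 + (-5/3)*q2 = 0.
  α^3: a_3 + q1*a_2 + q2*a_1 + q3*a_0 = 0, i.e. 37/15 + (-37/15)*q1 + (28/15)*q2 + (-5/3)*q3 = 0.
  α^4: a_4 + q1*a_3 + q2*a_2 + q3*a_1 + q4*a_0 = 0, i.e. -37/15 + (37/15)*q1 + (-37/15)*q2 + (28/15)*q3 + (-5/3)*q4 = 0.
  α^5: a_5 + q1*a_4 + q2*a_3 + q3*a_2 + q4*a_1 + q5*a_0 = 0, i.e. 37/15 + (-37/15)*q1 + (37/15)*q2 + (-37/15)*q3 + (28/15)*q4 + (-5/3)*q5 = 0.
  α^6: a_6 + q1*a_5 + q2*a_4 + q3*a_3 + q4*a_2 + q5*a_1 = 0, i.e. -37/15 + (37/15)*q1 + (-37/15)*q2 + (37/15)*q3 + (-37/15)*q4 + (28/15)*q5 = 0.
Solving this linear system: q1 = 20387/19103, q2 = -777/2729, q3 = -7992/19103, q4 = 999/19103, q5 = 2997/19103.
The numerator is Q*f truncated at degree 1: P0 = a_0 = -5/3; P1 = a_1 + q1*a_0 = 8403/95515.

The Pade approximant has numerator coefficients [-5/3, 8403/95515]; denominator coefficients [1, 20387/19103, -777/2729, -7992/19103, 999/19103, 2997/19103].


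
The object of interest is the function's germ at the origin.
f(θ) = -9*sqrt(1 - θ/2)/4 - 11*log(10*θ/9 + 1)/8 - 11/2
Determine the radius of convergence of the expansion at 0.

The radius of convergence is 9/10.

Branch term (-9/4)*sqrt(1 - θ/(2)): its argument vanishes at θ = 2, a square-root branch point, modulus 2.
Branch term (-11/8)*log(1 - θ/(-9/10)): its argument vanishes at θ = -9/10, a logarithmic branch point, modulus 9/10.
The radius of convergence is the smallest modulus among the singular points: 9/10.


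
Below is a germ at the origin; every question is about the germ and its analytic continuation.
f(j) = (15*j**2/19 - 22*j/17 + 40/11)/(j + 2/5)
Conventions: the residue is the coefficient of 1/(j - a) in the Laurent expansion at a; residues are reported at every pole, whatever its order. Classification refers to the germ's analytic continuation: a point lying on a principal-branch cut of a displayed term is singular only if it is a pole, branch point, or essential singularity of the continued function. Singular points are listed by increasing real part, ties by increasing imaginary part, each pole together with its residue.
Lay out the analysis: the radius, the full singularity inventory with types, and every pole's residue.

Radius of convergence at 0: 2/5.
At -2/5: a pole of order 1; residue 15208/3553.

Denominator factor (j + 2/5): pole of order 1 at -2/5, modulus 2/5.
The radius of convergence is the smallest modulus among the singular points: 2/5.
At the order-1 pole -2/5 set g(j) = (j - (-2/5))*f(j) = 15*j**2/19 - 22*j/17 + 40/11.
Simple pole: residue = g(a) at a = -2/5, which is 15208/3553.


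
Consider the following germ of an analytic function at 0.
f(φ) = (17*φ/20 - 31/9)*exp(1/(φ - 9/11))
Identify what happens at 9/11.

The exponent 1/(φ - (9/11)) has a pole at 9/11, so exp(1/(φ - (9/11))) takes every nonzero value near it: an essential singularity (not a pole of any order).

The point is an essential singularity.


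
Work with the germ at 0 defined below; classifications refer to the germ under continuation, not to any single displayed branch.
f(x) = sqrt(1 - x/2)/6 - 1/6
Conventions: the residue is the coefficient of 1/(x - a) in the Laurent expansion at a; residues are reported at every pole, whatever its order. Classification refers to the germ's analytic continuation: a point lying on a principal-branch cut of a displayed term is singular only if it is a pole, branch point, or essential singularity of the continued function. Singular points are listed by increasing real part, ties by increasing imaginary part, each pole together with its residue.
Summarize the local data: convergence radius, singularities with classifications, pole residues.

Radius of convergence at 0: 2.
At 2: an algebraic (square-root) branch point.

Branch term (1/6)*sqrt(1 - x/(2)): its argument vanishes at x = 2, a square-root branch point, modulus 2.
The radius of convergence is the smallest modulus among the singular points: 2.


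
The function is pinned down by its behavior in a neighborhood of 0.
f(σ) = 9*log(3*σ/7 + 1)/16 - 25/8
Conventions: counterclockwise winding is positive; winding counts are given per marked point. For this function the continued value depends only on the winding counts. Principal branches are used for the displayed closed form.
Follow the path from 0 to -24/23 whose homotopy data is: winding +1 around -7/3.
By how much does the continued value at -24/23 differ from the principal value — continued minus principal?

The rational part is single-valued and drops out of the difference; each branch term changes only by its own monodromy.
(9/16)*log(1 - σ/(-7/3)): each positive loop around -7/3 adds 2*pi*i to the log, so winding +1 contributes (9/16)*(1)*2*pi*i = (9/8)*pi*i.
Summing the contributions at σ = -24/23 gives (9/8)*pi*i.

Continued minus principal equals (9/8)*pi*i.


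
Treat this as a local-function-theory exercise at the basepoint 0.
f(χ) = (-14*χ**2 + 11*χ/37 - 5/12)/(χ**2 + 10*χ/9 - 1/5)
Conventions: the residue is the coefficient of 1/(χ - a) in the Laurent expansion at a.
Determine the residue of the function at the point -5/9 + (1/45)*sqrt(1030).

The factor χ**2 + 10*χ/9 - 1/5 splits as (χ - a)(χ - a') with a = -5/9 + (1/45)*sqrt(1030), a' = -5/9 - (1/45)*sqrt(1030). At the order-1 pole a set g(χ) = (χ - a)*f(χ) = [-14*χ**2 + 11*χ/37 - 5/12] / (χ - a').
Simple pole: residue = g(a) at a = -5/9 + (1/45)*sqrt(1030), which is 5279/666 - (720707/2743920)*sqrt(1030).

The residue is 5279/666 - (720707/2743920)*sqrt(1030).


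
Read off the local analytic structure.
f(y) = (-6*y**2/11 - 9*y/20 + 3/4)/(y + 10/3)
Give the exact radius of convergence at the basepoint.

The radius of convergence is 10/3.

Denominator factor (y + 10/3): pole of order 1 at -10/3, modulus 10/3.
The radius of convergence is the smallest modulus among the singular points: 10/3.


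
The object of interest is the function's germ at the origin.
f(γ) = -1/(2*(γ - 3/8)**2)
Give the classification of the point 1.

The point is a regular point.

Denominator factors: γ - 3/8 = 5/8 at γ = 1 — none vanishes.
So the germ continues analytically to 1.


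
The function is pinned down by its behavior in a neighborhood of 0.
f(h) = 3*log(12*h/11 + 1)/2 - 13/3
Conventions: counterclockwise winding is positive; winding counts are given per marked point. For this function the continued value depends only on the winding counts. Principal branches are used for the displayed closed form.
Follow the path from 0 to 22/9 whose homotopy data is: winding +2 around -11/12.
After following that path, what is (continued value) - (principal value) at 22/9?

The rational part is single-valued and drops out of the difference; each branch term changes only by its own monodromy.
(3/2)*log(1 - h/(-11/12)): each positive loop around -11/12 adds 2*pi*i to the log, so winding +2 contributes (3/2)*(2)*2*pi*i = (6)*pi*i.
Summing the contributions at h = 22/9 gives (6)*pi*i.

Continued minus principal equals (6)*pi*i.


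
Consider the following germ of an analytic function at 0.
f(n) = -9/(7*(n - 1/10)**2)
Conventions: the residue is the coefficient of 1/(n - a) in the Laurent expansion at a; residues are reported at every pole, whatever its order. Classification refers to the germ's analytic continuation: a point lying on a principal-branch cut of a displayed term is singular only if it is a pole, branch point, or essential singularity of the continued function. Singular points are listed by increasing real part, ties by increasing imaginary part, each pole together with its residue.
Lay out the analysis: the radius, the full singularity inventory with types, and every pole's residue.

Radius of convergence at 0: 1/10.
At 1/10: a pole of order 2; residue 0.

Denominator factor (n - 1/10)^2: pole of order 2 at 1/10, modulus 1/10.
The radius of convergence is the smallest modulus among the singular points: 1/10.
At the order-2 pole 1/10 set g(n) = (n - (1/10))^2*f(n) = -9/7.
Order-2 pole: residue = g'(a); g'(1/10) = 0, so the residue is 0.


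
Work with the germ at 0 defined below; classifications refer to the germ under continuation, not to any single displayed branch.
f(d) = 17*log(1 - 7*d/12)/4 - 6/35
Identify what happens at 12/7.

The point is a logarithmic branch point.

The term (17/4)*log(1 - d/(12/7)) has argument 1 - 12/7/(12/7) = 0 at 12/7: a logarithmic (infinitely-sheeted) branch point; the remaining terms are analytic or single-valued there.


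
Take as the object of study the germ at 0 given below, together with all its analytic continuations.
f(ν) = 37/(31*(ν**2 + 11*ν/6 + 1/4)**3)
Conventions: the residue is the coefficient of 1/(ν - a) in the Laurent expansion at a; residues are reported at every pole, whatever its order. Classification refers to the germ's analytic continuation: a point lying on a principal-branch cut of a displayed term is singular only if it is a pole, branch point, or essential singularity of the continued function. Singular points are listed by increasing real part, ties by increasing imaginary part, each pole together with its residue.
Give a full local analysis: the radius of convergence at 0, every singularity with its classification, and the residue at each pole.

Radius of convergence at 0: 11/12 - (1/12)*sqrt(85).
At -11/12 - (1/12)*sqrt(85): a pole of order 3; residue -(1726272/19037875)*sqrt(85).
At -11/12 + (1/12)*sqrt(85): a pole of order 3; residue (1726272/19037875)*sqrt(85).

Denominator factor (ν**2 + 11*ν/6 + 1/4)^3: discriminant 85/36, real irrational roots -11/12 + (1/12)*sqrt(85) and -11/12 - (1/12)*sqrt(85); poles of order 3, moduli 11/12 - (1/12)*sqrt(85) and 11/12 + (1/12)*sqrt(85).
The radius of convergence is the smallest modulus among the singular points: 11/12 - (1/12)*sqrt(85).
The factor ν**2 + 11*ν/6 + 1/4 splits as (ν - a)(ν - a') with a = -11/12 - (1/12)*sqrt(85), a' = -11/12 + (1/12)*sqrt(85). At the order-3 pole a set g(ν) = (ν - a)^3*f(ν) = [37/31] / (ν - a')^3.
Order-3 pole: residue = g''(a)/2; g''(-11/12 - (1/12)*sqrt(85)) = -(3452544/19037875)*sqrt(85), so the residue is -(1726272/19037875)*sqrt(85).
The factor ν**2 + 11*ν/6 + 1/4 splits as (ν - a)(ν - a') with a = -11/12 + (1/12)*sqrt(85), a' = -11/12 - (1/12)*sqrt(85). At the order-3 pole a set g(ν) = (ν - a)^3*f(ν) = [37/31] / (ν - a')^3.
Order-3 pole: residue = g''(a)/2; g''(-11/12 + (1/12)*sqrt(85)) = (3452544/19037875)*sqrt(85), so the residue is (1726272/19037875)*sqrt(85).
List the singular points by increasing real part (a conjugate pair: the negative imaginary part first).


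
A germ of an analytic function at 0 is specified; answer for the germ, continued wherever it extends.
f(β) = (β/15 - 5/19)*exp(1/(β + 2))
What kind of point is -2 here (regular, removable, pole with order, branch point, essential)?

The point is an essential singularity.

The exponent 1/(β - (-2)) has a pole at -2, so exp(1/(β - (-2))) takes every nonzero value near it: an essential singularity (not a pole of any order).


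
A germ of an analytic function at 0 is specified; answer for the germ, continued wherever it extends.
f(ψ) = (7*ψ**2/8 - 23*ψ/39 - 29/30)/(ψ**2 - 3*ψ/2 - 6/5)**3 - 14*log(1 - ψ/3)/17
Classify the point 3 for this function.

The point is a logarithmic branch point.

The term (-14/17)*log(1 - ψ/(3)) has argument 1 - 3/(3) = 0 at 3: a logarithmic (infinitely-sheeted) branch point; the remaining terms are analytic or single-valued there.


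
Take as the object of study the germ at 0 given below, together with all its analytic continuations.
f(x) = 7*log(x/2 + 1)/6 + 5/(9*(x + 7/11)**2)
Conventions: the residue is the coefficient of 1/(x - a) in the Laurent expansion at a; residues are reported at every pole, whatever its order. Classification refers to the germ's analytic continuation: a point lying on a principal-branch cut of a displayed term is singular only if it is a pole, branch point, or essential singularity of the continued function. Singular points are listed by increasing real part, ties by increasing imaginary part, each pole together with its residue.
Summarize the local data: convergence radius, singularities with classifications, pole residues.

Radius of convergence at 0: 7/11.
At -2: a logarithmic branch point.
At -7/11: a pole of order 2; residue 0.

Denominator factor (x + 7/11)^2: pole of order 2 at -7/11, modulus 7/11.
Branch term (7/6)*log(1 - x/(-2)): its argument vanishes at x = -2, a logarithmic branch point, modulus 2.
The radius of convergence is the smallest modulus among the singular points: 7/11.
The branch term is analytic at -7/11 and contributes nothing to the residue; only the rational part matters.
At the order-2 pole -7/11 set g(x) = (x - (-7/11))^2*(rational part) = 5/9.
Order-2 pole: residue = g'(a); g'(-7/11) = 0, so the residue is 0.
List the singular points by increasing real part (a conjugate pair: the negative imaginary part first).
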